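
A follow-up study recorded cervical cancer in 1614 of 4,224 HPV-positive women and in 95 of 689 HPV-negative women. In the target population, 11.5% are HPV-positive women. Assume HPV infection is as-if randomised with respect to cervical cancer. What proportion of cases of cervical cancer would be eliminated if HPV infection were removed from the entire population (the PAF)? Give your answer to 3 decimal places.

PAF ≈ 0.169

p₁ = P(outcome | exposed) = 1614/4224 = 0.3821
p₀ = P(outcome | unexposed) = 95/689 = 0.13788
Overall risk P(Y=1) = π·p₁ + (1−π)·p₀ = 0.115×0.3821 + 0.885×0.13788 = 0.16597.
Under exogeneity, PAF = [P(Y=1) − p₀] / P(Y=1).
PAF = (0.16597 − 0.13788) / 0.16597 ≈ 0.1692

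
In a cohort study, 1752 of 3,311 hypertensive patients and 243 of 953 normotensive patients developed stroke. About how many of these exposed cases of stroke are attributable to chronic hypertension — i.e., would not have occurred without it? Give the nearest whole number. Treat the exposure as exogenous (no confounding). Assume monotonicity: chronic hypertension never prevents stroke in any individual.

about 908 cases

p₁ = P(outcome | exposed) = 1752/3311 = 0.52915
p₀ = P(outcome | unexposed) = 243/953 = 0.25498
PN = (p₁ − p₀)/p₁ = (0.52915 − 0.25498) / 0.52915 ≈ 0.51812.
Attributable cases ≈ PN × (exposed cases) = 0.51812 × 1752 ≈ 907.75.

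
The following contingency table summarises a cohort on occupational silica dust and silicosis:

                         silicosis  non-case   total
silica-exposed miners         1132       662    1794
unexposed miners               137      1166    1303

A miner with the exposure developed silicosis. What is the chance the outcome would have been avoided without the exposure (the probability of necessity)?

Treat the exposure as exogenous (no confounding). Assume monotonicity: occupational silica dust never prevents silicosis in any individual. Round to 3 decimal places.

PN ≈ 0.833

p₁ = P(outcome | exposed) = 1132/1794 = 0.63099
p₀ = P(outcome | unexposed) = 137/1303 = 0.10514
Under exogeneity and monotonicity, PN = (p₁ − p₀) / p₁.
PN = (0.63099 − 0.10514) / 0.63099 = 0.52585 / 0.63099 ≈ 0.8334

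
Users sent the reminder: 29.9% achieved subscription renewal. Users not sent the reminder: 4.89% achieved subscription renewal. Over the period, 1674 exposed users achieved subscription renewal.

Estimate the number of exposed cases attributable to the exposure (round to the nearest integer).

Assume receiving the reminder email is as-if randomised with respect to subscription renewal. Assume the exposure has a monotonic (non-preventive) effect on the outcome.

about 1400 cases

p₁ = 0.299, p₀ = 0.0489.
PN = (p₁ − p₀)/p₁ = (0.299 − 0.0489) / 0.299 ≈ 0.83645.
Attributable cases ≈ PN × (exposed cases) = 0.83645 × 1674 ≈ 1400.23.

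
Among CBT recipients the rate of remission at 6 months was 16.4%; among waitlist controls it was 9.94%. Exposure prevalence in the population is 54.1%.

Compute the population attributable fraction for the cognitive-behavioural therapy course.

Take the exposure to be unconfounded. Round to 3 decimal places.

PAF ≈ 0.260

p₁ = 0.164, p₀ = 0.0994.
Overall risk P(Y=1) = π·p₁ + (1−π)·p₀ = 0.541×0.164 + 0.459×0.0994 = 0.13435.
Under exogeneity, PAF = [P(Y=1) − p₀] / P(Y=1).
PAF = (0.13435 − 0.0994) / 0.13435 ≈ 0.2601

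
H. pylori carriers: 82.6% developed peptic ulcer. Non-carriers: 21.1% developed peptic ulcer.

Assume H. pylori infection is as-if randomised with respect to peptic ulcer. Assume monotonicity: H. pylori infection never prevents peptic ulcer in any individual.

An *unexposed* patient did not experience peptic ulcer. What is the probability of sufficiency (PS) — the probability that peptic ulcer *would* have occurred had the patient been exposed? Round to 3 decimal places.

p₁ = 0.826, p₀ = 0.211.
Under exogeneity and monotonicity, PS = (p₁ − p₀) / (1 − p₀).
PS = (0.826 − 0.211) / (1 − 0.211) = 0.615 / 0.789 ≈ 0.7795

PS ≈ 0.779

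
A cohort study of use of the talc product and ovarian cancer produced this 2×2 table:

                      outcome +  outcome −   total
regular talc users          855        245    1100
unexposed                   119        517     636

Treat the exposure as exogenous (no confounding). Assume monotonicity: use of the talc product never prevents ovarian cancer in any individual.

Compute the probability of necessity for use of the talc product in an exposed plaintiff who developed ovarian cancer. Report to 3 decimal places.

p₁ = P(outcome | exposed) = 855/1100 = 0.77727
p₀ = P(outcome | unexposed) = 119/636 = 0.18711
Under exogeneity and monotonicity, PN = (p₁ − p₀) / p₁.
PN = (0.77727 − 0.18711) / 0.77727 = 0.59017 / 0.77727 ≈ 0.7593

PN ≈ 0.759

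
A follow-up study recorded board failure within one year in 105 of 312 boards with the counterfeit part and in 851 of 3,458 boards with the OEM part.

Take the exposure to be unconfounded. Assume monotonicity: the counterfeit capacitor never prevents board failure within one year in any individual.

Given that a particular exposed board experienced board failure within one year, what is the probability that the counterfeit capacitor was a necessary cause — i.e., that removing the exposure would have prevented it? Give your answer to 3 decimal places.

PN ≈ 0.269

p₁ = P(outcome | exposed) = 105/312 = 0.33654
p₀ = P(outcome | unexposed) = 851/3458 = 0.2461
Under exogeneity and monotonicity, PN = (p₁ − p₀) / p₁.
PN = (0.33654 − 0.2461) / 0.33654 = 0.090442 / 0.33654 ≈ 0.2687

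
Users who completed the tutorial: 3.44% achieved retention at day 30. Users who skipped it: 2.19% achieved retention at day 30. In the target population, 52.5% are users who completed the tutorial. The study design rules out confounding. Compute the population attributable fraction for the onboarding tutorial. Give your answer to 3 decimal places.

p₁ = 0.0344, p₀ = 0.0219.
Overall risk P(Y=1) = π·p₁ + (1−π)·p₀ = 0.525×0.0344 + 0.475×0.0219 = 0.028462.
Under exogeneity, PAF = [P(Y=1) − p₀] / P(Y=1).
PAF = (0.028462 − 0.0219) / 0.028462 ≈ 0.2306

PAF ≈ 0.231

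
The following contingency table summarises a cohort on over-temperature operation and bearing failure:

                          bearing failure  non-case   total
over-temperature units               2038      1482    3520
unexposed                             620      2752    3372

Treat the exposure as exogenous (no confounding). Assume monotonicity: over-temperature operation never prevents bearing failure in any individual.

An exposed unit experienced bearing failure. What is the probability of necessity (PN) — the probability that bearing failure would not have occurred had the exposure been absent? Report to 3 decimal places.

PN ≈ 0.682

p₁ = P(outcome | exposed) = 2038/3520 = 0.57898
p₀ = P(outcome | unexposed) = 620/3372 = 0.18387
Under exogeneity and monotonicity, PN = (p₁ − p₀) / p₁.
PN = (0.57898 − 0.18387) / 0.57898 = 0.39511 / 0.57898 ≈ 0.6824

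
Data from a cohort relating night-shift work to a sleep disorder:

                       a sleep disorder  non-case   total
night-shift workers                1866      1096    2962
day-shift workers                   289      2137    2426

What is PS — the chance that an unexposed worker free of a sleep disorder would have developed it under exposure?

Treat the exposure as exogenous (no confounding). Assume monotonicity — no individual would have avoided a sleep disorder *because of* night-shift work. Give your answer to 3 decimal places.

p₁ = P(outcome | exposed) = 1866/2962 = 0.62998
p₀ = P(outcome | unexposed) = 289/2426 = 0.11913
Under exogeneity and monotonicity, PS = (p₁ − p₀) / (1 − p₀).
PS = (0.62998 − 0.11913) / (1 − 0.11913) = 0.51085 / 0.88087 ≈ 0.5799

PS ≈ 0.580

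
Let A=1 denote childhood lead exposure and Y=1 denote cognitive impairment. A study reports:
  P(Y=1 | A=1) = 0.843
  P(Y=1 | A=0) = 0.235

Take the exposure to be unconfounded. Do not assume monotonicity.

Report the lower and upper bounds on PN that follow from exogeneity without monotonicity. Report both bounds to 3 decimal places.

Let p₁ = 0.843, p₀ = 0.235.
Under exogeneity alone the bounds on PN are max{0,(p₁−p₀)/p₁} ≤ PN ≤ min{1,(1−p₀)/p₁}.
  lower = (p₁ − p₀)/p₁ = 0.608 / 0.843 ≈ 0.7212
  upper = min{1, (1 − p₀)/p₁} = 0.765 / 0.843 ≈ 0.9075

0.721 ≤ PN ≤ 0.907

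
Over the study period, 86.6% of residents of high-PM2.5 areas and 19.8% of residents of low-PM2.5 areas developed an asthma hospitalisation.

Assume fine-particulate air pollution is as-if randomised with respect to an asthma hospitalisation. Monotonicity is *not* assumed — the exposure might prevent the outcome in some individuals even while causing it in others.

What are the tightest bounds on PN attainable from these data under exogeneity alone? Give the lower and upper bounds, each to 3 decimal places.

0.771 ≤ PN ≤ 0.926

p₁ = 0.866, p₀ = 0.198.
Under exogeneity alone the bounds on PN are max{0,(p₁−p₀)/p₁} ≤ PN ≤ min{1,(1−p₀)/p₁}.
  lower = (p₁ − p₀)/p₁ = 0.668 / 0.866 ≈ 0.7714
  upper = min{1, (1 − p₀)/p₁} = 0.802 / 0.866 ≈ 0.9261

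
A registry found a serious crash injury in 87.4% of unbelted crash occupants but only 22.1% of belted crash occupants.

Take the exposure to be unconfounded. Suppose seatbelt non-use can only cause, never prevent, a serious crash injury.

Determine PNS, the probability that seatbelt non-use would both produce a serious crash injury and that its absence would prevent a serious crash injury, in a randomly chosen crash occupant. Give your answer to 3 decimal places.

PNS ≈ 0.653

p₁ = 0.874, p₀ = 0.221.
Under exogeneity and monotonicity, PNS = p₁ − p₀.
PNS = 0.874 − 0.221 = 0.653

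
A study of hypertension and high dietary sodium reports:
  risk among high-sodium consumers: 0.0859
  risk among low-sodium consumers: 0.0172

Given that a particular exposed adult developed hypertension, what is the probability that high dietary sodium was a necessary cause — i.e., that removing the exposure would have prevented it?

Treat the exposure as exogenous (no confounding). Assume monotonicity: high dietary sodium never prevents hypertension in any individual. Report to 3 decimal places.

Let p₁ = 0.0859, p₀ = 0.0172.
Under exogeneity and monotonicity, PN = (p₁ − p₀) / p₁.
PN = (0.0859 − 0.0172) / 0.0859 = 0.0687 / 0.0859 ≈ 0.7998

PN ≈ 0.800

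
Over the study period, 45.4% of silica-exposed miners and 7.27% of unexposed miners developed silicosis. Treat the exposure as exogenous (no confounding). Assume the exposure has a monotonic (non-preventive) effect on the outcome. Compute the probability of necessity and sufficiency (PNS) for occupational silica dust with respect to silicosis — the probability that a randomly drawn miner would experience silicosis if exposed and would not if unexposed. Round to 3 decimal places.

PNS ≈ 0.381

p₁ = 0.454, p₀ = 0.0727.
Under exogeneity and monotonicity, PNS = p₁ − p₀.
PNS = 0.454 − 0.0727 = 0.3813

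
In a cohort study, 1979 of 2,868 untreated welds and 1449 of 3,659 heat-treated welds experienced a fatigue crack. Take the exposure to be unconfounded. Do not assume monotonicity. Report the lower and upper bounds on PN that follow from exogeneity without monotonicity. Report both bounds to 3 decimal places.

p₁ = P(outcome | exposed) = 1979/2868 = 0.69003
p₀ = P(outcome | unexposed) = 1449/3659 = 0.39601
Under exogeneity alone the bounds on PN are max{0,(p₁−p₀)/p₁} ≤ PN ≤ min{1,(1−p₀)/p₁}.
  lower = (p₁ − p₀)/p₁ = 0.29402 / 0.69003 ≈ 0.4261
  upper = min{1, (1 − p₀)/p₁} = 0.60399 / 0.69003 ≈ 0.8753

0.426 ≤ PN ≤ 0.875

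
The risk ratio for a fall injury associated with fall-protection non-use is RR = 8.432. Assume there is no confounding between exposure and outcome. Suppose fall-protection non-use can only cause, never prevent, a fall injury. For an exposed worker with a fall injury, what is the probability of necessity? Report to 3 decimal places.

PN ≈ 0.881

Under exogeneity and monotonicity, PN = (RR − 1) / RR = 1 − 1/RR.
PN = (8.432 − 1) / 8.432 = 7.432 / 8.432 ≈ 0.8814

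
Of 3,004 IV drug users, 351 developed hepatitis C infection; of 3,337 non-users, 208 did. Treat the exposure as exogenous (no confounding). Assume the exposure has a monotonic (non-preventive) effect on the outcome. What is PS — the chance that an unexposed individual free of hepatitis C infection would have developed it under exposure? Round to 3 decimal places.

PS ≈ 0.058

p₁ = P(outcome | exposed) = 351/3004 = 0.11684
p₀ = P(outcome | unexposed) = 208/3337 = 0.062331
Under exogeneity and monotonicity, PS = (p₁ − p₀) / (1 − p₀).
PS = (0.11684 − 0.062331) / (1 − 0.062331) = 0.054513 / 0.93767 ≈ 0.0581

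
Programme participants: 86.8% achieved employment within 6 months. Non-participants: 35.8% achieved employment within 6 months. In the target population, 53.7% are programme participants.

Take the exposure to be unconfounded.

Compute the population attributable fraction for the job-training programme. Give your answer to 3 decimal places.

PAF ≈ 0.433

p₁ = 0.868, p₀ = 0.358.
Overall risk P(Y=1) = π·p₁ + (1−π)·p₀ = 0.537×0.868 + 0.463×0.358 = 0.63187.
Under exogeneity, PAF = [P(Y=1) − p₀] / P(Y=1).
PAF = (0.63187 − 0.358) / 0.63187 ≈ 0.4334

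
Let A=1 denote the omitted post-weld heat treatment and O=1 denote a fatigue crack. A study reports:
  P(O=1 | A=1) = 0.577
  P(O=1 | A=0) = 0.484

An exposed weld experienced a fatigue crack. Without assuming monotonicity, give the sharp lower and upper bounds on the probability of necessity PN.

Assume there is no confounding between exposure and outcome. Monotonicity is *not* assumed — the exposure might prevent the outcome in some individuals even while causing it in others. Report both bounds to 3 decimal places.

Let p₁ = 0.577, p₀ = 0.484.
Under exogeneity alone the bounds on PN are max{0,(p₁−p₀)/p₁} ≤ PN ≤ min{1,(1−p₀)/p₁}.
  lower = (p₁ − p₀)/p₁ = 0.093 / 0.577 ≈ 0.1612
  upper = min{1, (1 − p₀)/p₁} = 0.516 / 0.577 ≈ 0.8943

0.161 ≤ PN ≤ 0.894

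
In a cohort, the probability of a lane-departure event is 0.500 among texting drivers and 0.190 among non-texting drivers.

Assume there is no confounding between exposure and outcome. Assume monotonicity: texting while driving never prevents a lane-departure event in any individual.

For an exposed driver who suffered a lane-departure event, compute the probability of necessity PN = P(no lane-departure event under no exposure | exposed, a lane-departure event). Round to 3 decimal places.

PN ≈ 0.620

Let p₁ = 0.5, p₀ = 0.19.
Under exogeneity and monotonicity, PN = (p₁ − p₀) / p₁.
PN = (0.5 − 0.19) / 0.5 = 0.31 / 0.5 ≈ 0.6200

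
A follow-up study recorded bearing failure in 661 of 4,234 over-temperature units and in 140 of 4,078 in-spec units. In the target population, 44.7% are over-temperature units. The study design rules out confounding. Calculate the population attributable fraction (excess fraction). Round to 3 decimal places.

PAF ≈ 0.613

p₁ = P(outcome | exposed) = 661/4234 = 0.15612
p₀ = P(outcome | unexposed) = 140/4078 = 0.034331
Overall risk P(Y=1) = π·p₁ + (1−π)·p₀ = 0.447×0.15612 + 0.553×0.034331 = 0.088769.
Under exogeneity, PAF = [P(Y=1) − p₀] / P(Y=1).
PAF = (0.088769 − 0.034331) / 0.088769 ≈ 0.6133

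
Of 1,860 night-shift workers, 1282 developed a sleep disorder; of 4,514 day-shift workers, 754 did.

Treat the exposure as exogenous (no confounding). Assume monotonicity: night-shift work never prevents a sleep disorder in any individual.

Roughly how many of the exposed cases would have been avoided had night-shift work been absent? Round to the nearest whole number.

p₁ = P(outcome | exposed) = 1282/1860 = 0.68925
p₀ = P(outcome | unexposed) = 754/4514 = 0.16704
PN = (p₁ − p₀)/p₁ = (0.68925 − 0.16704) / 0.68925 ≈ 0.75765.
Attributable cases ≈ PN × (exposed cases) = 0.75765 × 1282 ≈ 971.31.

about 971 cases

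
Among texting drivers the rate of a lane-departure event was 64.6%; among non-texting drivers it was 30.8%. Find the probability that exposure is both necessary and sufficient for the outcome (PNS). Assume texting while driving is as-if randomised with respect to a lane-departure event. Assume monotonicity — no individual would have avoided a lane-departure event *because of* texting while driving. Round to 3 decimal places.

PNS ≈ 0.338

p₁ = 0.646, p₀ = 0.308.
Under exogeneity and monotonicity, PNS = p₁ − p₀.
PNS = 0.646 − 0.308 = 0.338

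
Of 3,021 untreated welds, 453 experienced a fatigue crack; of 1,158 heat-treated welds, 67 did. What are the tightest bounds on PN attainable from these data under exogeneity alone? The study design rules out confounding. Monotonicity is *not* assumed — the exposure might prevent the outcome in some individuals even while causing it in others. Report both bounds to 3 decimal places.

0.614 ≤ PN ≤ 1.000

p₁ = P(outcome | exposed) = 453/3021 = 0.14995
p₀ = P(outcome | unexposed) = 67/1158 = 0.057858
Under exogeneity alone the bounds on PN are max{0,(p₁−p₀)/p₁} ≤ PN ≤ min{1,(1−p₀)/p₁}.
  lower = (p₁ − p₀)/p₁ = 0.092092 / 0.14995 ≈ 0.6141
  upper = min{1, (1 − p₀)/p₁} = 0.94214 / 0.14995 ≈ 6.2830 → capped at 1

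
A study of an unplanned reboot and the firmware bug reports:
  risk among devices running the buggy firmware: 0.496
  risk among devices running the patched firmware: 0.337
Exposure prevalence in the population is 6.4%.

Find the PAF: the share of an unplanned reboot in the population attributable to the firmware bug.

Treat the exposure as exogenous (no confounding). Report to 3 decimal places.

PAF ≈ 0.029

Let p₁ = 0.496, p₀ = 0.337.
Overall risk P(Y=1) = π·p₁ + (1−π)·p₀ = 0.064×0.496 + 0.936×0.337 = 0.34718.
Under exogeneity, PAF = [P(Y=1) − p₀] / P(Y=1).
PAF = (0.34718 − 0.337) / 0.34718 ≈ 0.0293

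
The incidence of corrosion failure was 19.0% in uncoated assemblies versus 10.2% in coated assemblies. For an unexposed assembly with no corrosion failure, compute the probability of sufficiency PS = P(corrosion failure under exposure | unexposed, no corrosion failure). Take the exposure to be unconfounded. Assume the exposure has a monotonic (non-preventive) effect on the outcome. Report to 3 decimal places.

p₁ = 0.19, p₀ = 0.102.
Under exogeneity and monotonicity, PS = (p₁ − p₀) / (1 − p₀).
PS = (0.19 − 0.102) / (1 − 0.102) = 0.088 / 0.898 ≈ 0.0980

PS ≈ 0.098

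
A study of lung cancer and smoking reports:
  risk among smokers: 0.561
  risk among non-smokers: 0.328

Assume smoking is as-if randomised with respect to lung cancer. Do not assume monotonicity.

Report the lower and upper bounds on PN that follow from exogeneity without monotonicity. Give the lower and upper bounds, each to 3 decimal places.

0.415 ≤ PN ≤ 1.000

Let p₁ = 0.561, p₀ = 0.328.
Under exogeneity alone the bounds on PN are max{0,(p₁−p₀)/p₁} ≤ PN ≤ min{1,(1−p₀)/p₁}.
  lower = (p₁ − p₀)/p₁ = 0.233 / 0.561 ≈ 0.4153
  upper = min{1, (1 − p₀)/p₁} = 0.672 / 0.561 ≈ 1.1979 → capped at 1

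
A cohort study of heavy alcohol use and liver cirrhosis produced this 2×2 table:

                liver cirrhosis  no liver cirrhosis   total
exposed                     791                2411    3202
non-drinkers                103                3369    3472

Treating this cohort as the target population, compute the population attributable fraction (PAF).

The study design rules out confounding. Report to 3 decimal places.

p₁ = P(outcome | exposed) = 791/3202 = 0.24703
p₀ = P(outcome | unexposed) = 103/3472 = 0.029666
Exposure prevalence π = 3202/6674 = 0.47977; overall risk P(Y=1) = 0.13395.
Under exogeneity, PAF = [P(Y=1) − p₀]/P(Y=1).
PAF = (0.13395 − 0.029666) / 0.13395 ≈ 0.7785

PAF ≈ 0.779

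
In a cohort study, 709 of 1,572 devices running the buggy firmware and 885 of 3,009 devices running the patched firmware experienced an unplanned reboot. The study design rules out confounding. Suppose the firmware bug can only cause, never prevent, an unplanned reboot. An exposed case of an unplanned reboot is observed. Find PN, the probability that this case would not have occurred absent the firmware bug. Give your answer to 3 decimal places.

p₁ = P(outcome | exposed) = 709/1572 = 0.45102
p₀ = P(outcome | unexposed) = 885/3009 = 0.29412
Under exogeneity and monotonicity, PN = (p₁ − p₀) / p₁.
PN = (0.45102 − 0.29412) / 0.45102 = 0.1569 / 0.45102 ≈ 0.3479

PN ≈ 0.348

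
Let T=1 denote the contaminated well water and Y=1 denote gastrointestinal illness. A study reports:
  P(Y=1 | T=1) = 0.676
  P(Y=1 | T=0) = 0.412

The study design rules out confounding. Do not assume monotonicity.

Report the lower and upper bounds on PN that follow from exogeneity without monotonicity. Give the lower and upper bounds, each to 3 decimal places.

Let p₁ = 0.676, p₀ = 0.412.
Under exogeneity alone the bounds on PN are max{0,(p₁−p₀)/p₁} ≤ PN ≤ min{1,(1−p₀)/p₁}.
  lower = (p₁ − p₀)/p₁ = 0.264 / 0.676 ≈ 0.3905
  upper = min{1, (1 − p₀)/p₁} = 0.588 / 0.676 ≈ 0.8698

0.391 ≤ PN ≤ 0.870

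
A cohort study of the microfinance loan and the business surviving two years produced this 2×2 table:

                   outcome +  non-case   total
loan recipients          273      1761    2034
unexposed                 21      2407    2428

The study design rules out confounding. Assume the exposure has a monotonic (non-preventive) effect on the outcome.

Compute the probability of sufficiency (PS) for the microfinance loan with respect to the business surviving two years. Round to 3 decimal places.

p₁ = P(outcome | exposed) = 273/2034 = 0.13422
p₀ = P(outcome | unexposed) = 21/2428 = 0.0086491
Under exogeneity and monotonicity, PS = (p₁ − p₀)/(1 − p₀).
PS = (0.13422 − 0.0086491) / 0.99135 ≈ 0.1267

PS ≈ 0.127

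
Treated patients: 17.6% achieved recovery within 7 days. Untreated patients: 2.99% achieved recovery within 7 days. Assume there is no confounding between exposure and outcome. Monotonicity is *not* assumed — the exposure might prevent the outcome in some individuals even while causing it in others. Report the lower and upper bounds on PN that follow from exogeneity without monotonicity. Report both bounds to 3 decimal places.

0.830 ≤ PN ≤ 1.000

p₁ = 0.176, p₀ = 0.0299.
Under exogeneity alone the bounds on PN are max{0,(p₁−p₀)/p₁} ≤ PN ≤ min{1,(1−p₀)/p₁}.
  lower = (p₁ − p₀)/p₁ = 0.1461 / 0.176 ≈ 0.8301
  upper = min{1, (1 − p₀)/p₁} = 0.9701 / 0.176 ≈ 5.5119 → capped at 1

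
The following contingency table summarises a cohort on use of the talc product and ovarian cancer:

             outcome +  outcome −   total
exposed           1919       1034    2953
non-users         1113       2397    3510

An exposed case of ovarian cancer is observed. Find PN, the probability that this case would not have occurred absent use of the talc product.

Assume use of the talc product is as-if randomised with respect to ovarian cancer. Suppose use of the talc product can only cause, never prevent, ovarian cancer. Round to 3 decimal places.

PN ≈ 0.512

p₁ = P(outcome | exposed) = 1919/2953 = 0.64985
p₀ = P(outcome | unexposed) = 1113/3510 = 0.31709
Under exogeneity and monotonicity, PN = (p₁ − p₀) / p₁.
PN = (0.64985 − 0.31709) / 0.64985 = 0.33275 / 0.64985 ≈ 0.5120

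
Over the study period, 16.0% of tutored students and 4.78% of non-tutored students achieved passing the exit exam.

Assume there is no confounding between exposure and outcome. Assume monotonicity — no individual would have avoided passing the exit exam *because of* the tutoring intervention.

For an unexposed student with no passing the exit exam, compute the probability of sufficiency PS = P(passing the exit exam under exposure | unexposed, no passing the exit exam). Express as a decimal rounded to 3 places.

PS ≈ 0.118

p₁ = 0.16, p₀ = 0.0478.
Under exogeneity and monotonicity, PS = (p₁ − p₀) / (1 − p₀).
PS = (0.16 − 0.0478) / (1 − 0.0478) = 0.1122 / 0.9522 ≈ 0.1178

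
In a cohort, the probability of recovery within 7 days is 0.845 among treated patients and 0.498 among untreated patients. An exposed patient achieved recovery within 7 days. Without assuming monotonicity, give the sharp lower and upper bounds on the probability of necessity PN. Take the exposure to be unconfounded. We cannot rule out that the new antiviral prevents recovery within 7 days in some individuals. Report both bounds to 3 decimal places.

0.411 ≤ PN ≤ 0.594

Let p₁ = 0.845, p₀ = 0.498.
Under exogeneity alone the bounds on PN are max{0,(p₁−p₀)/p₁} ≤ PN ≤ min{1,(1−p₀)/p₁}.
  lower = (p₁ − p₀)/p₁ = 0.347 / 0.845 ≈ 0.4107
  upper = min{1, (1 − p₀)/p₁} = 0.502 / 0.845 ≈ 0.5941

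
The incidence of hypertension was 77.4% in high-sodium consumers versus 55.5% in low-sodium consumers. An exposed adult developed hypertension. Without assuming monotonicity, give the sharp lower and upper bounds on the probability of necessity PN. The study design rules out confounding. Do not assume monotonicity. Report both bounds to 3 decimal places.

0.283 ≤ PN ≤ 0.575

p₁ = 0.774, p₀ = 0.555.
Under exogeneity alone the bounds on PN are max{0,(p₁−p₀)/p₁} ≤ PN ≤ min{1,(1−p₀)/p₁}.
  lower = (p₁ − p₀)/p₁ = 0.219 / 0.774 ≈ 0.2829
  upper = min{1, (1 − p₀)/p₁} = 0.445 / 0.774 ≈ 0.5749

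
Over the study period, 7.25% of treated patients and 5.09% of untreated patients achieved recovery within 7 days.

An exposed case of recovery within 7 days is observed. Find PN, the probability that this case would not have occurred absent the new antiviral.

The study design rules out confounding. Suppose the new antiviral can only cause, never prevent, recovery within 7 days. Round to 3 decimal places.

p₁ = 0.0725, p₀ = 0.0509.
Under exogeneity and monotonicity, PN = (p₁ − p₀) / p₁.
PN = (0.0725 − 0.0509) / 0.0725 = 0.0216 / 0.0725 ≈ 0.2979

PN ≈ 0.298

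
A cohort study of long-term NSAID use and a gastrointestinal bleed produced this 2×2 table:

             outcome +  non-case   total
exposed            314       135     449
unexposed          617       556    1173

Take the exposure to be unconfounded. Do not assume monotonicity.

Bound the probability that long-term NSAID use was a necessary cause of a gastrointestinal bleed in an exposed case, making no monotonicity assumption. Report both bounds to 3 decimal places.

0.248 ≤ PN ≤ 0.678

p₁ = P(outcome | exposed) = 314/449 = 0.69933
p₀ = P(outcome | unexposed) = 617/1173 = 0.526
Under exogeneity alone the bounds on PN are max{0,(p₁−p₀)/p₁} ≤ PN ≤ min{1,(1−p₀)/p₁}.
  lower = (p₁ − p₀)/p₁ = 0.17333 / 0.69933 ≈ 0.2479
  upper = min{1, (1 − p₀)/p₁} = 0.474 / 0.69933 ≈ 0.6778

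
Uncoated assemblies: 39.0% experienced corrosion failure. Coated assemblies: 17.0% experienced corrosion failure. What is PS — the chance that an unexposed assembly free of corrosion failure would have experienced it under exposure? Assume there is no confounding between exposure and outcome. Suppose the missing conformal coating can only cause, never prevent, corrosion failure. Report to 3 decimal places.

p₁ = 0.39, p₀ = 0.17.
Under exogeneity and monotonicity, PS = (p₁ − p₀) / (1 − p₀).
PS = (0.39 − 0.17) / (1 − 0.17) = 0.22 / 0.83 ≈ 0.2651

PS ≈ 0.265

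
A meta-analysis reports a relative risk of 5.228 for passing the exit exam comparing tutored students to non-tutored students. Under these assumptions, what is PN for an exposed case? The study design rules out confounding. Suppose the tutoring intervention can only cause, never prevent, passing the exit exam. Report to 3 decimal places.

Under exogeneity and monotonicity, PN = (RR − 1) / RR = 1 − 1/RR.
PN = (5.228 − 1) / 5.228 = 4.228 / 5.228 ≈ 0.8087

PN ≈ 0.809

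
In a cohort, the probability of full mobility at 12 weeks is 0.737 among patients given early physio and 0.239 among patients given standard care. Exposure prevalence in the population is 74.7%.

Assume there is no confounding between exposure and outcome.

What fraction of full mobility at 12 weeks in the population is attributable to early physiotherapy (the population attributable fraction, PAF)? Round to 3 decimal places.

Let p₁ = 0.737, p₀ = 0.239.
Overall risk P(Y=1) = π·p₁ + (1−π)·p₀ = 0.747×0.737 + 0.253×0.239 = 0.61101.
Under exogeneity, PAF = [P(Y=1) − p₀] / P(Y=1).
PAF = (0.61101 − 0.239) / 0.61101 ≈ 0.6088

PAF ≈ 0.609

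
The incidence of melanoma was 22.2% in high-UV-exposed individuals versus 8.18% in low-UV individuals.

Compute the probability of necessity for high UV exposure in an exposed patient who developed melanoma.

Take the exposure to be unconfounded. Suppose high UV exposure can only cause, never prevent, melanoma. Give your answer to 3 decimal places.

p₁ = 0.222, p₀ = 0.0818.
Under exogeneity and monotonicity, PN = (p₁ − p₀) / p₁.
PN = (0.222 − 0.0818) / 0.222 = 0.1402 / 0.222 ≈ 0.6315

PN ≈ 0.632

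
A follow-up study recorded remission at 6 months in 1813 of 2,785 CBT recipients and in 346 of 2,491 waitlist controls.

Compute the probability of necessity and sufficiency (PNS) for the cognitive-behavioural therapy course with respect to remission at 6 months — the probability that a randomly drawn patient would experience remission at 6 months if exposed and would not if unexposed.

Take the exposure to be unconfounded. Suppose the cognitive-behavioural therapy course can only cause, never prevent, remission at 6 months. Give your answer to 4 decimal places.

p₁ = P(outcome | exposed) = 1813/2785 = 0.65099
p₀ = P(outcome | unexposed) = 346/2491 = 0.1389
Under exogeneity and monotonicity, PNS = p₁ − p₀.
PNS = 0.65099 − 0.1389 = 0.51209

PNS ≈ 0.5121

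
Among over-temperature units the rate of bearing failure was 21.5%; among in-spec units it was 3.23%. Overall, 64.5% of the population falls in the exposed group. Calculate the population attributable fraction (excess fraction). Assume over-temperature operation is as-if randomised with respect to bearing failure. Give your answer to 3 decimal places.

PAF ≈ 0.785

p₁ = 0.215, p₀ = 0.0323.
Overall risk P(Y=1) = π·p₁ + (1−π)·p₀ = 0.645×0.215 + 0.355×0.0323 = 0.15014.
Under exogeneity, PAF = [P(Y=1) − p₀] / P(Y=1).
PAF = (0.15014 − 0.0323) / 0.15014 ≈ 0.7849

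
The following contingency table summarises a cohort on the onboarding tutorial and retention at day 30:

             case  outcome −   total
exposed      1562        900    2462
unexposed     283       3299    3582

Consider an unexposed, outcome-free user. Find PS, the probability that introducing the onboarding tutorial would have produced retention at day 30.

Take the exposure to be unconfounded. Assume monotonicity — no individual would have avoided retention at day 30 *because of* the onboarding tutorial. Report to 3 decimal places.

p₁ = P(outcome | exposed) = 1562/2462 = 0.63444
p₀ = P(outcome | unexposed) = 283/3582 = 0.079006
Under exogeneity and monotonicity, PS = (p₁ − p₀)/(1 − p₀).
PS = (0.63444 − 0.079006) / 0.92099 ≈ 0.6031

PS ≈ 0.603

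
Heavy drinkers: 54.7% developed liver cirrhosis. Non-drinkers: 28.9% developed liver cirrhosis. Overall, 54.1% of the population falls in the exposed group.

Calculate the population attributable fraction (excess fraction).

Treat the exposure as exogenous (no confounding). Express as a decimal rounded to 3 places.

p₁ = 0.547, p₀ = 0.289.
Overall risk P(Y=1) = π·p₁ + (1−π)·p₀ = 0.541×0.547 + 0.459×0.289 = 0.42858.
Under exogeneity, PAF = [P(Y=1) − p₀] / P(Y=1).
PAF = (0.42858 − 0.289) / 0.42858 ≈ 0.3257

PAF ≈ 0.326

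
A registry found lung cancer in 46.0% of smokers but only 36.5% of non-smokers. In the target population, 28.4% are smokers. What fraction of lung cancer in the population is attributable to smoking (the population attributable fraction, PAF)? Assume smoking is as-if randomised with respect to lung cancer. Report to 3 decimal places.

p₁ = 0.46, p₀ = 0.365.
Overall risk P(Y=1) = π·p₁ + (1−π)·p₀ = 0.284×0.46 + 0.716×0.365 = 0.39198.
Under exogeneity, PAF = [P(Y=1) − p₀] / P(Y=1).
PAF = (0.39198 − 0.365) / 0.39198 ≈ 0.0688

PAF ≈ 0.069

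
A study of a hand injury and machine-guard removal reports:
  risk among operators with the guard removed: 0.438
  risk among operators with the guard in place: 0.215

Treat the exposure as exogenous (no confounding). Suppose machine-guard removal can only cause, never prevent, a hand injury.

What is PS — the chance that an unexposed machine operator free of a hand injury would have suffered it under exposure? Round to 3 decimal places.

Let p₁ = 0.438, p₀ = 0.215.
Under exogeneity and monotonicity, PS = (p₁ − p₀) / (1 − p₀).
PS = (0.438 − 0.215) / (1 − 0.215) = 0.223 / 0.785 ≈ 0.2841

PS ≈ 0.284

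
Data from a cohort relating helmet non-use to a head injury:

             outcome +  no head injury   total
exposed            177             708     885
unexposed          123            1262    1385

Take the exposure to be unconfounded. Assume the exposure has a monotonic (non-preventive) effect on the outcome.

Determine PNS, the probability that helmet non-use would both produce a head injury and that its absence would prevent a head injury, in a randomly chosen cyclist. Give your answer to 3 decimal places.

PNS ≈ 0.111

p₁ = P(outcome | exposed) = 177/885 = 0.2
p₀ = P(outcome | unexposed) = 123/1385 = 0.088809
Under exogeneity and monotonicity, PNS = p₁ − p₀.
PNS = 0.2 − 0.088809 = 0.11119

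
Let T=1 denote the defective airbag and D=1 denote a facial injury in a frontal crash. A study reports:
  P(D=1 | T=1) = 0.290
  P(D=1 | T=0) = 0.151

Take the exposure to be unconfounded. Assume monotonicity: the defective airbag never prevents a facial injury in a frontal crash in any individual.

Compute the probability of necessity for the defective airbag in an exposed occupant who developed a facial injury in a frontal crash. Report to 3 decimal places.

Let p₁ = 0.29, p₀ = 0.151.
Under exogeneity and monotonicity, PN = (p₁ − p₀) / p₁.
PN = (0.29 − 0.151) / 0.29 = 0.139 / 0.29 ≈ 0.4793

PN ≈ 0.479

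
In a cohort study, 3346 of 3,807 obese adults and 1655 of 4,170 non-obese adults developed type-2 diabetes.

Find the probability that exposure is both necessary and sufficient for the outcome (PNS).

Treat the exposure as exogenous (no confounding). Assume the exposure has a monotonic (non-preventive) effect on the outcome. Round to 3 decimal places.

p₁ = P(outcome | exposed) = 3346/3807 = 0.87891
p₀ = P(outcome | unexposed) = 1655/4170 = 0.39688
Under exogeneity and monotonicity, PNS = p₁ − p₀.
PNS = 0.87891 − 0.39688 = 0.48202

PNS ≈ 0.482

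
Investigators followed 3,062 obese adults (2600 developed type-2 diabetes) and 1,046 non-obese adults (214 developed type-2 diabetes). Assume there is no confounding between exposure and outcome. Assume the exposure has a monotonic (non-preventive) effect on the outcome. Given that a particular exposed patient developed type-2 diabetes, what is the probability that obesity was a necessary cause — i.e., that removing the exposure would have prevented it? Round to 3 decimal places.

p₁ = P(outcome | exposed) = 2600/3062 = 0.84912
p₀ = P(outcome | unexposed) = 214/1046 = 0.20459
Under exogeneity and monotonicity, PN = (p₁ − p₀) / p₁.
PN = (0.84912 − 0.20459) / 0.84912 = 0.64453 / 0.84912 ≈ 0.7591

PN ≈ 0.759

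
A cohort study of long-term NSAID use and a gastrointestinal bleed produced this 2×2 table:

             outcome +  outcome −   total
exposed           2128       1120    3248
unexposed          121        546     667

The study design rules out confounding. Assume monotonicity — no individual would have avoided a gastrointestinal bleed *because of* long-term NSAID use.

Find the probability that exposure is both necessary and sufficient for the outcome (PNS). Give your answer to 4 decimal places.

PNS ≈ 0.4738

p₁ = P(outcome | exposed) = 2128/3248 = 0.65517
p₀ = P(outcome | unexposed) = 121/667 = 0.18141
Under exogeneity and monotonicity, PNS = p₁ − p₀.
PNS = 0.65517 − 0.18141 = 0.47376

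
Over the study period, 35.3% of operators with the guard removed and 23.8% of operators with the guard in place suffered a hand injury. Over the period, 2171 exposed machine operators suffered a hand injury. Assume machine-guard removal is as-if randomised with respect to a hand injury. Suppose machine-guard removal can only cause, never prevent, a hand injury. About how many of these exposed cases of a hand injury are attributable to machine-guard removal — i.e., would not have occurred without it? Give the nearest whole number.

about 707 cases

p₁ = 0.353, p₀ = 0.238.
PN = (p₁ − p₀)/p₁ = (0.353 − 0.238) / 0.353 ≈ 0.32578.
Attributable cases ≈ PN × (exposed cases) = 0.32578 × 2171 ≈ 707.27.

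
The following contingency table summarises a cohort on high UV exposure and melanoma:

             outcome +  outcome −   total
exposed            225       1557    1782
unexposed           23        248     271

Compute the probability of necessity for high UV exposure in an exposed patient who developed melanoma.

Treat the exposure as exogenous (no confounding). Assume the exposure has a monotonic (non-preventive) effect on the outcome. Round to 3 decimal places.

PN ≈ 0.328

p₁ = P(outcome | exposed) = 225/1782 = 0.12626
p₀ = P(outcome | unexposed) = 23/271 = 0.084871
Under exogeneity and monotonicity, PN = (p₁ − p₀)/p₁.
PN = (0.12626 − 0.084871) / 0.12626 ≈ 0.3278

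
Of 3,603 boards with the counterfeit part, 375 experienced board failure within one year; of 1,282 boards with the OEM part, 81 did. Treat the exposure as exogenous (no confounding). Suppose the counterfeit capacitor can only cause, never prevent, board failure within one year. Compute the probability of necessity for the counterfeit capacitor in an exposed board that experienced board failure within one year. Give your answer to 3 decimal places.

p₁ = P(outcome | exposed) = 375/3603 = 0.10408
p₀ = P(outcome | unexposed) = 81/1282 = 0.063183
Under exogeneity and monotonicity, PN = (p₁ − p₀) / p₁.
PN = (0.10408 − 0.063183) / 0.10408 = 0.040897 / 0.10408 ≈ 0.3929

PN ≈ 0.393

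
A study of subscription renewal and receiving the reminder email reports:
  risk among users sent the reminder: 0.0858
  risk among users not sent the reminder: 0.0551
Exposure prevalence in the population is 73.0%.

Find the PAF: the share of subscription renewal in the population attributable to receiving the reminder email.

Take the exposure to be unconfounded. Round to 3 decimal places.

PAF ≈ 0.289

Let p₁ = 0.0858, p₀ = 0.0551.
Overall risk P(Y=1) = π·p₁ + (1−π)·p₀ = 0.73×0.0858 + 0.27×0.0551 = 0.077511.
Under exogeneity, PAF = [P(Y=1) − p₀] / P(Y=1).
PAF = (0.077511 − 0.0551) / 0.077511 ≈ 0.2891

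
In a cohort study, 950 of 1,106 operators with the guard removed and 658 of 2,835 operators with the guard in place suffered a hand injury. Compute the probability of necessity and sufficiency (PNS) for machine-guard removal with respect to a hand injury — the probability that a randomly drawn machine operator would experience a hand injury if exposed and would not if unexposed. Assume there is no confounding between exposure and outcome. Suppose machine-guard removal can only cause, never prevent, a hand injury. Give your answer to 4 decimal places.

p₁ = P(outcome | exposed) = 950/1106 = 0.85895
p₀ = P(outcome | unexposed) = 658/2835 = 0.2321
Under exogeneity and monotonicity, PNS = p₁ − p₀.
PNS = 0.85895 − 0.2321 = 0.62685

PNS ≈ 0.6269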